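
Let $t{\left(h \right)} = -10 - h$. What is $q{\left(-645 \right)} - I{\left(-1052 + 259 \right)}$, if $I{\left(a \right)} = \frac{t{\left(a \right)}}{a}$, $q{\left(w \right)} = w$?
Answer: $- \frac{510702}{793} \approx -644.01$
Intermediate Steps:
$I{\left(a \right)} = \frac{-10 - a}{a}$
$q{\left(-645 \right)} - I{\left(-1052 + 259 \right)} = -645 - \frac{-10 - \left(-1052 + 259\right)}{-1052 + 259} = -645 - \frac{-10 - -793}{-793} = -645 - - \frac{-10 + 793}{793} = -645 - \left(- \frac{1}{793}\right) 783 = -645 - - \frac{783}{793} = -645 + \frac{783}{793} = - \frac{510702}{793}$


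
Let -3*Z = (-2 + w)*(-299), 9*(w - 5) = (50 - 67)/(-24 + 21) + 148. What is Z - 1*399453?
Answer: -32193635/81 ≈ -3.9745e+5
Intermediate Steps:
w = 596/27 (w = 5 + ((50 - 67)/(-24 + 21) + 148)/9 = 5 + (-17/(-3) + 148)/9 = 5 + (-17*(-1/3) + 148)/9 = 5 + (17/3 + 148)/9 = 5 + (1/9)*(461/3) = 5 + 461/27 = 596/27 ≈ 22.074)
Z = 162058/81 (Z = -(-2 + 596/27)*(-299)/3 = -542*(-299)/81 = -1/3*(-162058/27) = 162058/81 ≈ 2000.7)
Z - 1*399453 = 162058/81 - 1*399453 = 162058/81 - 399453 = -32193635/81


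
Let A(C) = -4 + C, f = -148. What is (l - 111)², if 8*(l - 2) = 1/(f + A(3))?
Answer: 16881545041/1420864 ≈ 11881.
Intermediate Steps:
l = 2383/1192 (l = 2 + 1/(8*(-148 + (-4 + 3))) = 2 + 1/(8*(-148 - 1)) = 2 + (⅛)/(-149) = 2 + (⅛)*(-1/149) = 2 - 1/1192 = 2383/1192 ≈ 1.9992)
(l - 111)² = (2383/1192 - 111)² = (-129929/1192)² = 16881545041/1420864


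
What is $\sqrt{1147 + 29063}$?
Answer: $\sqrt{30210} \approx 173.81$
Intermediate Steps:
$\sqrt{1147 + 29063} = \sqrt{30210}$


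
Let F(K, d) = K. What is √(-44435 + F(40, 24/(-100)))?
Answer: I*√44395 ≈ 210.7*I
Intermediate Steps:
√(-44435 + F(40, 24/(-100))) = √(-44435 + 40) = √(-44395) = I*√44395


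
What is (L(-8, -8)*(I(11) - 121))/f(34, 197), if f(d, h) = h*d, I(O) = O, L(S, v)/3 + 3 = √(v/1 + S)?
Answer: 495/3349 - 660*I/3349 ≈ 0.14781 - 0.19707*I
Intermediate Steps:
L(S, v) = -9 + 3*√(S + v) (L(S, v) = -9 + 3*√(v/1 + S) = -9 + 3*√(v*1 + S) = -9 + 3*√(v + S) = -9 + 3*√(S + v))
f(d, h) = d*h
(L(-8, -8)*(I(11) - 121))/f(34, 197) = ((-9 + 3*√(-8 - 8))*(11 - 121))/((34*197)) = ((-9 + 3*√(-16))*(-110))/6698 = ((-9 + 3*(4*I))*(-110))*(1/6698) = ((-9 + 12*I)*(-110))*(1/6698) = (990 - 1320*I)*(1/6698) = 495/3349 - 660*I/3349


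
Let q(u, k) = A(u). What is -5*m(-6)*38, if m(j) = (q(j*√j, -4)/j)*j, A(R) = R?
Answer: 1140*I*√6 ≈ 2792.4*I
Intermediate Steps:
q(u, k) = u
m(j) = j^(3/2) (m(j) = ((j*√j)/j)*j = (j^(3/2)/j)*j = √j*j = j^(3/2))
-5*m(-6)*38 = -(-30)*I*√6*38 = (30*I*√6)*38 = 1140*I*√6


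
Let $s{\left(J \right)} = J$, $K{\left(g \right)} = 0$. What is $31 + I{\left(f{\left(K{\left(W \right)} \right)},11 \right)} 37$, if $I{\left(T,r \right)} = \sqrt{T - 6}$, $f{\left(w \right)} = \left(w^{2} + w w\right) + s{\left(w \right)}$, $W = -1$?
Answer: $31 + 37 i \sqrt{6} \approx 31.0 + 90.631 i$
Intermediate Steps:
$f{\left(w \right)} = w + 2 w^{2}$ ($f{\left(w \right)} = \left(w^{2} + w w\right) + w = \left(w^{2} + w^{2}\right) + w = 2 w^{2} + w = w + 2 w^{2}$)
$I{\left(T,r \right)} = \sqrt{-6 + T}$
$31 + I{\left(f{\left(K{\left(W \right)} \right)},11 \right)} 37 = 31 + \sqrt{-6 + 0 \left(1 + 2 \cdot 0\right)} 37 = 31 + \sqrt{-6 + 0 \left(1 + 0\right)} 37 = 31 + \sqrt{-6 + 0 \cdot 1} \cdot 37 = 31 + \sqrt{-6 + 0} \cdot 37 = 31 + \sqrt{-6} \cdot 37 = 31 + i \sqrt{6} \cdot 37 = 31 + 37 i \sqrt{6}$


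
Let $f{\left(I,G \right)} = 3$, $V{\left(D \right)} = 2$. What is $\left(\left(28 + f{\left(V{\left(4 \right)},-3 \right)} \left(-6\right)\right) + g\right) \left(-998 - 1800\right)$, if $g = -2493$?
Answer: $6947434$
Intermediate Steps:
$\left(\left(28 + f{\left(V{\left(4 \right)},-3 \right)} \left(-6\right)\right) + g\right) \left(-998 - 1800\right) = \left(\left(28 + 3 \left(-6\right)\right) - 2493\right) \left(-998 - 1800\right) = \left(\left(28 - 18\right) - 2493\right) \left(-2798\right) = \left(10 - 2493\right) \left(-2798\right) = \left(-2483\right) \left(-2798\right) = 6947434$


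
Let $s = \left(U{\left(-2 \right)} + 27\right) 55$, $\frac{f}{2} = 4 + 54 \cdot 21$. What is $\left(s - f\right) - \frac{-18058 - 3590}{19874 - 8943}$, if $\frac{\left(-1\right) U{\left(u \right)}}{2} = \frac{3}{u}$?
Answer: $- \frac{6821158}{10931} \approx -624.02$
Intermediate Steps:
$U{\left(u \right)} = - \frac{6}{u}$ ($U{\left(u \right)} = - 2 \frac{3}{u} = - \frac{6}{u}$)
$f = 2276$ ($f = 2 \left(4 + 54 \cdot 21\right) = 2 \left(4 + 1134\right) = 2 \cdot 1138 = 2276$)
$s = 1650$ ($s = \left(- \frac{6}{-2} + 27\right) 55 = \left(\left(-6\right) \left(- \frac{1}{2}\right) + 27\right) 55 = \left(3 + 27\right) 55 = 30 \cdot 55 = 1650$)
$\left(s - f\right) - \frac{-18058 - 3590}{19874 - 8943} = \left(1650 - 2276\right) - \frac{-18058 - 3590}{19874 - 8943} = \left(1650 - 2276\right) - - \frac{21648}{10931} = -626 - \left(-21648\right) \frac{1}{10931} = -626 - - \frac{21648}{10931} = -626 + \frac{21648}{10931} = - \frac{6821158}{10931}$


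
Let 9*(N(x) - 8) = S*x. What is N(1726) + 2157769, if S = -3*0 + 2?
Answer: 19423445/9 ≈ 2.1582e+6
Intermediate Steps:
S = 2 (S = 0 + 2 = 2)
N(x) = 8 + 2*x/9 (N(x) = 8 + (2*x)/9 = 8 + 2*x/9)
N(1726) + 2157769 = (8 + (2/9)*1726) + 2157769 = (8 + 3452/9) + 2157769 = 3524/9 + 2157769 = 19423445/9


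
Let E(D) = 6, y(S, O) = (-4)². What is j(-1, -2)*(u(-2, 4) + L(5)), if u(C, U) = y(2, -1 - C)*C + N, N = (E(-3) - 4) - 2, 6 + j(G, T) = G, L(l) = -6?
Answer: 266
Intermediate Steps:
y(S, O) = 16
j(G, T) = -6 + G
N = 0 (N = (6 - 4) - 2 = 2 - 2 = 0)
u(C, U) = 16*C (u(C, U) = 16*C + 0 = 16*C)
j(-1, -2)*(u(-2, 4) + L(5)) = (-6 - 1)*(16*(-2) - 6) = -7*(-32 - 6) = -7*(-38) = 266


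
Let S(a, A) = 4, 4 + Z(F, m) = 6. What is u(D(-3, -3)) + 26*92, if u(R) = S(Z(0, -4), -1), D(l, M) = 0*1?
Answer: 2396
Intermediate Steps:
Z(F, m) = 2 (Z(F, m) = -4 + 6 = 2)
D(l, M) = 0
u(R) = 4
u(D(-3, -3)) + 26*92 = 4 + 26*92 = 4 + 2392 = 2396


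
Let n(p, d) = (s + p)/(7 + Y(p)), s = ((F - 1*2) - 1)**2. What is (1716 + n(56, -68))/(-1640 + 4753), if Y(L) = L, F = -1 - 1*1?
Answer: 12021/21791 ≈ 0.55165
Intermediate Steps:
F = -2 (F = -1 - 1 = -2)
s = 25 (s = ((-2 - 1*2) - 1)**2 = ((-2 - 2) - 1)**2 = (-4 - 1)**2 = (-5)**2 = 25)
n(p, d) = (25 + p)/(7 + p)
(1716 + n(56, -68))/(-1640 + 4753) = (1716 + (25 + 56)/(7 + 56))/(-1640 + 4753) = (1716 + 81/63)/3113 = (1716 + (1/63)*81)*(1/3113) = (1716 + 9/7)*(1/3113) = (12021/7)*(1/3113) = 12021/21791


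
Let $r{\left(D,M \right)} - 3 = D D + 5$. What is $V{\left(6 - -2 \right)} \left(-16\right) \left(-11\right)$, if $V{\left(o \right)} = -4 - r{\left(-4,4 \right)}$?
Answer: $-4928$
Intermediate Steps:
$r{\left(D,M \right)} = 8 + D^{2}$ ($r{\left(D,M \right)} = 3 + \left(D D + 5\right) = 3 + \left(D^{2} + 5\right) = 3 + \left(5 + D^{2}\right) = 8 + D^{2}$)
$V{\left(o \right)} = -28$ ($V{\left(o \right)} = -4 - \left(8 + \left(-4\right)^{2}\right) = -4 - \left(8 + 16\right) = -4 - 24 = -28$)
$V{\left(6 - -2 \right)} \left(-16\right) \left(-11\right) = \left(-28\right) \left(-16\right) \left(-11\right) = 448 \left(-11\right) = -4928$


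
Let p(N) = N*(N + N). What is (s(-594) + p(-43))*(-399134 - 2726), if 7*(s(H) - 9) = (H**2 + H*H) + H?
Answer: -293770510220/7 ≈ -4.1967e+10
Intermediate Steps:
s(H) = 9 + H/7 + 2*H**2/7 (s(H) = 9 + ((H**2 + H*H) + H)/7 = 9 + ((H**2 + H**2) + H)/7 = 9 + (2*H**2 + H)/7 = 9 + (H + 2*H**2)/7 = 9 + (H/7 + 2*H**2/7) = 9 + H/7 + 2*H**2/7)
p(N) = 2*N**2 (p(N) = N*(2*N) = 2*N**2)
(s(-594) + p(-43))*(-399134 - 2726) = ((9 + (1/7)*(-594) + (2/7)*(-594)**2) + 2*(-43)**2)*(-399134 - 2726) = ((9 - 594/7 + (2/7)*352836) + 2*1849)*(-401860) = ((9 - 594/7 + 705672/7) + 3698)*(-401860) = (705141/7 + 3698)*(-401860) = (731027/7)*(-401860) = -293770510220/7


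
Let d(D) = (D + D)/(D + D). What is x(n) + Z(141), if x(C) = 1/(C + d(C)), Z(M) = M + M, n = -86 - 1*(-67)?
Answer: 5075/18 ≈ 281.94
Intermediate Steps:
n = -19 (n = -86 + 67 = -19)
Z(M) = 2*M
d(D) = 1 (d(D) = (2*D)/((2*D)) = (2*D)*(1/(2*D)) = 1)
x(C) = 1/(1 + C) (x(C) = 1/(C + 1) = 1/(1 + C))
x(n) + Z(141) = 1/(1 - 19) + 2*141 = 1/(-18) + 282 = -1/18 + 282 = 5075/18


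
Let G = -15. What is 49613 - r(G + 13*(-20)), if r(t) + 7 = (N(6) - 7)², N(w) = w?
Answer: 49619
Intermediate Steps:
r(t) = -6 (r(t) = -7 + (6 - 7)² = -7 + (-1)² = -7 + 1 = -6)
49613 - r(G + 13*(-20)) = 49613 - 1*(-6) = 49613 + 6 = 49619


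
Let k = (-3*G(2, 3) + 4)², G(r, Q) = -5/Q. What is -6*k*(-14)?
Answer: 6804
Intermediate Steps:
k = 81 (k = (-(-15)/3 + 4)² = (-3*(-5/3) + 4)² = (5 + 4)² = 9² = 81)
-6*k*(-14) = -6*81*(-14) = -486*(-14) = 6804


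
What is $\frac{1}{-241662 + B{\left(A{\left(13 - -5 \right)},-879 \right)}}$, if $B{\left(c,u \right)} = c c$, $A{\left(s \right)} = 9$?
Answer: $- \frac{1}{241581} \approx -4.1394 \cdot 10^{-6}$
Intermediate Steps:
$B{\left(c,u \right)} = c^{2}$
$\frac{1}{-241662 + B{\left(A{\left(13 - -5 \right)},-879 \right)}} = \frac{1}{-241662 + 9^{2}} = \frac{1}{-241662 + 81} = \frac{1}{-241581} = - \frac{1}{241581}$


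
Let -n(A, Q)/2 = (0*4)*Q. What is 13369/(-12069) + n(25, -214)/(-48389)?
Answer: -13369/12069 ≈ -1.1077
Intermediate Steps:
n(A, Q) = 0 (n(A, Q) = -2*0*4*Q = -0*Q = -2*0 = 0)
13369/(-12069) + n(25, -214)/(-48389) = 13369/(-12069) + 0/(-48389) = 13369*(-1/12069) + 0*(-1/48389) = -13369/12069 + 0 = -13369/12069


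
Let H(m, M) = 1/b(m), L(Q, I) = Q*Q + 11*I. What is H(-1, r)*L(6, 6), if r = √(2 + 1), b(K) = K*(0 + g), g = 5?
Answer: -102/5 ≈ -20.400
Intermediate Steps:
b(K) = 5*K (b(K) = K*(0 + 5) = K*5 = 5*K)
L(Q, I) = Q² + 11*I
r = √3 ≈ 1.7320
H(m, M) = 1/(5*m)
H(-1, r)*L(6, 6) = ((⅕)/(-1))*(6² + 11*6) = ((⅕)*(-1))*(36 + 66) = -⅕*102 = -102/5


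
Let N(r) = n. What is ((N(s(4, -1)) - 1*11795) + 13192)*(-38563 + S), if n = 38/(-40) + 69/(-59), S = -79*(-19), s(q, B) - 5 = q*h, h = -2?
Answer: -30501266229/590 ≈ -5.1697e+7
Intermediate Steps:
s(q, B) = 5 - 2*q (s(q, B) = 5 + q*(-2) = 5 - 2*q)
S = 1501
n = -2501/1180 (n = 38*(-1/40) + 69*(-1/59) = -19/20 - 69/59 = -2501/1180 ≈ -2.1195)
N(r) = -2501/1180
((N(s(4, -1)) - 1*11795) + 13192)*(-38563 + S) = ((-2501/1180 - 1*11795) + 13192)*(-38563 + 1501) = ((-2501/1180 - 11795) + 13192)*(-37062) = (-13920601/1180 + 13192)*(-37062) = (1645959/1180)*(-37062) = -30501266229/590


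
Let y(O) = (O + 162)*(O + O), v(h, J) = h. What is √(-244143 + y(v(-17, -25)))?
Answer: I*√249073 ≈ 499.07*I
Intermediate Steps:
y(O) = 2*O*(162 + O) (y(O) = (162 + O)*(2*O) = 2*O*(162 + O))
√(-244143 + y(v(-17, -25))) = √(-244143 + 2*(-17)*(162 - 17)) = √(-244143 + 2*(-17)*145) = √(-244143 - 4930) = √(-249073) = I*√249073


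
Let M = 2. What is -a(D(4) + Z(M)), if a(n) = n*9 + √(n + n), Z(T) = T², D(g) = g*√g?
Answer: -108 - 2*√6 ≈ -112.90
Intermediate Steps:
D(g) = g^(3/2)
a(n) = 9*n + √2*√n (a(n) = 9*n + √(2*n) = 9*n + √2*√n)
-a(D(4) + Z(M)) = -(9*(4^(3/2) + 2²) + √2*√(4^(3/2) + 2²)) = -(9*(8 + 4) + √2*√(8 + 4)) = -(9*12 + √2*√12) = -(108 + √2*(2*√3)) = -(108 + 2*√6) = -108 - 2*√6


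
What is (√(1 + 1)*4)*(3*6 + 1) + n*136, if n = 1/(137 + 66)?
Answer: 136/203 + 76*√2 ≈ 108.15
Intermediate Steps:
n = 1/203 ≈ 0.0049261
(√(1 + 1)*4)*(3*6 + 1) + n*136 = (√(1 + 1)*4)*(3*6 + 1) + (1/203)*136 = (√2*4)*(18 + 1) + 136/203 = (4*√2)*19 + 136/203 = 76*√2 + 136/203 = 136/203 + 76*√2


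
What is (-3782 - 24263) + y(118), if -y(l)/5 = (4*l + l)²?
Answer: -1768545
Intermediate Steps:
y(l) = -125*l² (y(l) = -5*(4*l + l)² = -5*25*l² = -125*l²)
(-3782 - 24263) + y(118) = (-3782 - 24263) - 125*118² = -28045 - 125*13924 = -28045 - 1740500 = -1768545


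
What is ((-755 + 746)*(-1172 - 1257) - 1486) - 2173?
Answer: 18202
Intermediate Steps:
((-755 + 746)*(-1172 - 1257) - 1486) - 2173 = (-9*(-2429) - 1486) - 2173 = (21861 - 1486) - 2173 = 20375 - 2173 = 18202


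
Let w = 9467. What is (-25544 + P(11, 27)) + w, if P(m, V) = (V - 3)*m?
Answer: -15813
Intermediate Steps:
P(m, V) = m*(-3 + V) (P(m, V) = (-3 + V)*m = m*(-3 + V))
(-25544 + P(11, 27)) + w = (-25544 + 11*(-3 + 27)) + 9467 = (-25544 + 11*24) + 9467 = (-25544 + 264) + 9467 = -25280 + 9467 = -15813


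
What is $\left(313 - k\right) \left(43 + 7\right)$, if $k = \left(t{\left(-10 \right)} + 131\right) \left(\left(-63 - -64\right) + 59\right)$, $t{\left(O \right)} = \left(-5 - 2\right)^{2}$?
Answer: $-524350$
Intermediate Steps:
$t{\left(O \right)} = 49$ ($t{\left(O \right)} = \left(-7\right)^{2} = 49$)
$k = 10800$ ($k = \left(49 + 131\right) \left(\left(-63 - -64\right) + 59\right) = 180 \left(\left(-63 + 64\right) + 59\right) = 180 \left(1 + 59\right) = 180 \cdot 60 = 10800$)
$\left(313 - k\right) \left(43 + 7\right) = \left(313 - 10800\right) \left(43 + 7\right) = \left(313 - 10800\right) 50 = \left(-10487\right) 50 = -524350$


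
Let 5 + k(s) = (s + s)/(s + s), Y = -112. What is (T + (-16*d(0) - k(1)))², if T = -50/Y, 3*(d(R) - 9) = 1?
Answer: 592484281/28224 ≈ 20992.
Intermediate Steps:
d(R) = 28/3 (d(R) = 9 + (⅓)*1 = 9 + ⅓ = 28/3)
k(s) = -4 (k(s) = -5 + (s + s)/(s + s) = -5 + (2*s)/((2*s)) = -5 + (2*s)*(1/(2*s)) = -5 + 1 = -4)
T = 25/56 (T = -50/(-112) = -50*(-1/112) = 25/56 ≈ 0.44643)
(T + (-16*d(0) - k(1)))² = (25/56 + (-16*28/3 - 1*(-4)))² = (25/56 + (-448/3 + 4))² = (25/56 - 436/3)² = (-24341/168)² = 592484281/28224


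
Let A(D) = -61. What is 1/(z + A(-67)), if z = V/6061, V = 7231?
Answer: -6061/362490 ≈ -0.016720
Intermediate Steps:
z = 7231/6061 ≈ 1.1930
1/(z + A(-67)) = 1/(7231/6061 - 61) = 1/(-362490/6061) = -6061/362490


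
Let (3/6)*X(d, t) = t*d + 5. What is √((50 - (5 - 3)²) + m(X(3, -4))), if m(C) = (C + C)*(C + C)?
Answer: √830 ≈ 28.810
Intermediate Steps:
X(d, t) = 10 + 2*d*t (X(d, t) = 2*(t*d + 5) = 2*(d*t + 5) = 2*(5 + d*t) = 10 + 2*d*t)
m(C) = 4*C² (m(C) = (2*C)*(2*C) = 4*C²)
√((50 - (5 - 3)²) + m(X(3, -4))) = √((50 - (5 - 3)²) + 4*(10 + 2*3*(-4))²) = √((50 - 1*2²) + 4*(10 - 24)²) = √((50 - 1*4) + 4*(-14)²) = √((50 - 4) + 4*196) = √(46 + 784) = √830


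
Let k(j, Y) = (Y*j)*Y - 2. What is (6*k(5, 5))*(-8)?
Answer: -5904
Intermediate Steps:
k(j, Y) = -2 + j*Y² (k(j, Y) = j*Y² - 2 = -2 + j*Y²)
(6*k(5, 5))*(-8) = (6*(-2 + 5*5²))*(-8) = (6*(-2 + 5*25))*(-8) = (6*(-2 + 125))*(-8) = (6*123)*(-8) = 738*(-8) = -5904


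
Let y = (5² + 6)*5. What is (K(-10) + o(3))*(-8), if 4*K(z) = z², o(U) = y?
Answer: -1440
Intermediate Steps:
y = 155 (y = (25 + 6)*5 = 31*5 = 155)
o(U) = 155
K(z) = z²/4
(K(-10) + o(3))*(-8) = ((¼)*(-10)² + 155)*(-8) = ((¼)*100 + 155)*(-8) = (25 + 155)*(-8) = 180*(-8) = -1440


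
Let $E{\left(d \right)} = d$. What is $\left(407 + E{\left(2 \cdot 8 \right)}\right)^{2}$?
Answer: $178929$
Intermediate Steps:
$\left(407 + E{\left(2 \cdot 8 \right)}\right)^{2} = \left(407 + 2 \cdot 8\right)^{2} = \left(407 + 16\right)^{2} = 423^{2} = 178929$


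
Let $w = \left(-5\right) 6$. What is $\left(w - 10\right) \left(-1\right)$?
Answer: $40$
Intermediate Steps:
$w = -30$
$\left(w - 10\right) \left(-1\right) = \left(-30 - 10\right) \left(-1\right) = \left(-40\right) \left(-1\right) = 40$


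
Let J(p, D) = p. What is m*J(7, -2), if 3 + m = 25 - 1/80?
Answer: 12313/80 ≈ 153.91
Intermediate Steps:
m = 1759/80 (m = -3 + (25 - 1/80) = -3 + 1999/80 = 1759/80 ≈ 21.987)
m*J(7, -2) = (1759/80)*7 = 12313/80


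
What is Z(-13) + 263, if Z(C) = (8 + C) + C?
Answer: 245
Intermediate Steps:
Z(C) = 8 + 2*C
Z(-13) + 263 = (8 + 2*(-13)) + 263 = (8 - 26) + 263 = -18 + 263 = 245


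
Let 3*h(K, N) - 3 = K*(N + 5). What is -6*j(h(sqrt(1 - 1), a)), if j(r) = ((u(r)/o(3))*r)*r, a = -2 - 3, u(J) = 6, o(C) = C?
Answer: -12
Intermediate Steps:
a = -5
h(K, N) = 1 + K*(5 + N)/3 (h(K, N) = 1 + (K*(N + 5))/3 = 1 + (K*(5 + N))/3 = 1 + K*(5 + N)/3)
j(r) = 2*r**2 (j(r) = ((6/3)*r)*r = ((6*(1/3))*r)*r = (2*r)*r = 2*r**2)
-6*j(h(sqrt(1 - 1), a)) = -12*(1 + 5*sqrt(1 - 1)/3 + (1/3)*sqrt(1 - 1)*(-5))**2 = -12*(1 + 5*sqrt(0)/3 + (1/3)*sqrt(0)*(-5))**2 = -12*(1 + (5/3)*0 + (1/3)*0*(-5))**2 = -12*(1 + 0 + 0)**2 = -12*1**2 = -12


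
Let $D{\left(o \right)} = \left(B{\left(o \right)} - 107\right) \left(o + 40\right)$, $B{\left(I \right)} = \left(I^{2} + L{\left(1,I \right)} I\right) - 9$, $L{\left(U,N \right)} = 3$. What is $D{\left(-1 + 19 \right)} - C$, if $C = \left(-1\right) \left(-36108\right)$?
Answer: $-20912$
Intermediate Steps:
$C = 36108$
$B{\left(I \right)} = -9 + I^{2} + 3 I$ ($B{\left(I \right)} = \left(I^{2} + 3 I\right) - 9 = -9 + I^{2} + 3 I$)
$D{\left(o \right)} = \left(40 + o\right) \left(-116 + o^{2} + 3 o\right)$ ($D{\left(o \right)} = \left(\left(-9 + o^{2} + 3 o\right) - 107\right) \left(o + 40\right) = \left(-116 + o^{2} + 3 o\right) \left(40 + o\right) = \left(40 + o\right) \left(-116 + o^{2} + 3 o\right)$)
$D{\left(-1 + 19 \right)} - C = \left(-4640 + \left(-1 + 19\right)^{3} + 4 \left(-1 + 19\right) + 43 \left(-1 + 19\right)^{2}\right) - 36108 = \left(-4640 + 18^{3} + 4 \cdot 18 + 43 \cdot 18^{2}\right) - 36108 = \left(-4640 + 5832 + 72 + 43 \cdot 324\right) - 36108 = \left(-4640 + 5832 + 72 + 13932\right) - 36108 = 15196 - 36108 = -20912$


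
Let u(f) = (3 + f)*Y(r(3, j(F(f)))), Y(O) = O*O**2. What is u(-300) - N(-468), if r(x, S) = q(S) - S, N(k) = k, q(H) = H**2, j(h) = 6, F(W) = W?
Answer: -8018532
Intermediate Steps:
r(x, S) = S**2 - S
Y(O) = O**3
u(f) = 81000 + 27000*f (u(f) = (3 + f)*(6*(-1 + 6))**3 = (3 + f)*(6*5)**3 = (3 + f)*30**3 = (3 + f)*27000 = 81000 + 27000*f)
u(-300) - N(-468) = (81000 + 27000*(-300)) - 1*(-468) = (81000 - 8100000) + 468 = -8019000 + 468 = -8018532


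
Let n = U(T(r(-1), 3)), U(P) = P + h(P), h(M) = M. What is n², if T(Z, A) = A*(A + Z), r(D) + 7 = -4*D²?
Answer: 2304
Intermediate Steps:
r(D) = -7 - 4*D²
U(P) = 2*P (U(P) = P + P = 2*P)
n = -48 (n = 2*(3*(3 + (-7 - 4*(-1)²))) = 2*(3*(3 + (-7 - 4*1))) = 2*(3*(3 + (-7 - 4))) = 2*(3*(3 - 11)) = 2*(3*(-8)) = 2*(-24) = -48)
n² = (-48)² = 2304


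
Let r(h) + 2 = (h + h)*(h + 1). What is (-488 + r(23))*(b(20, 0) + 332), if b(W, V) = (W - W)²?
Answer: 203848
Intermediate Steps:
b(W, V) = 0 (b(W, V) = 0² = 0)
r(h) = -2 + 2*h*(1 + h) (r(h) = -2 + (h + h)*(h + 1) = -2 + (2*h)*(1 + h) = -2 + 2*h*(1 + h))
(-488 + r(23))*(b(20, 0) + 332) = (-488 + (-2 + 2*23 + 2*23²))*(0 + 332) = (-488 + (-2 + 46 + 2*529))*332 = (-488 + (-2 + 46 + 1058))*332 = (-488 + 1102)*332 = 614*332 = 203848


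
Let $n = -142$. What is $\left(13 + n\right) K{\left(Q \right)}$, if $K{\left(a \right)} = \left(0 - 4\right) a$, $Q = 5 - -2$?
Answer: $3612$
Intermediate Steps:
$Q = 7$ ($Q = 5 + 2 = 7$)
$K{\left(a \right)} = - 4 a$
$\left(13 + n\right) K{\left(Q \right)} = \left(13 - 142\right) \left(\left(-4\right) 7\right) = \left(-129\right) \left(-28\right) = 3612$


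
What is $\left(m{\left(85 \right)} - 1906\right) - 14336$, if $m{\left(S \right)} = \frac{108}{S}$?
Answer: $- \frac{1380462}{85} \approx -16241.0$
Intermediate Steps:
$\left(m{\left(85 \right)} - 1906\right) - 14336 = \left(\frac{108}{85} - 1906\right) - 14336 = - \frac{161902}{85} - 14336 = - \frac{1380462}{85}$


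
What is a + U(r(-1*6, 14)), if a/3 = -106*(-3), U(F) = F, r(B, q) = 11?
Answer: 965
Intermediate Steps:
a = 954 (a = 3*(-106*(-3)) = 3*318 = 954)
a + U(r(-1*6, 14)) = 954 + 11 = 965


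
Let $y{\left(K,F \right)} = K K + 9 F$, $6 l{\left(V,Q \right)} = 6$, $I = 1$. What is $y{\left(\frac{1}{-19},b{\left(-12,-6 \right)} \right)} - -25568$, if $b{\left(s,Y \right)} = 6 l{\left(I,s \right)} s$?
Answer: $\frac{8996121}{361} \approx 24920.0$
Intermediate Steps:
$l{\left(V,Q \right)} = 1$ ($l{\left(V,Q \right)} = \frac{1}{6} \cdot 6 = 1$)
$b{\left(s,Y \right)} = 6 s$ ($b{\left(s,Y \right)} = 6 \cdot 1 s = 6 s$)
$y{\left(K,F \right)} = K^{2} + 9 F$
$y{\left(\frac{1}{-19},b{\left(-12,-6 \right)} \right)} - -25568 = \left(\left(\frac{1}{-19}\right)^{2} + 9 \cdot 6 \left(-12\right)\right) - -25568 = \left(\left(- \frac{1}{19}\right)^{2} + 9 \left(-72\right)\right) + 25568 = \left(\frac{1}{361} - 648\right) + 25568 = - \frac{233927}{361} + 25568 = \frac{8996121}{361}$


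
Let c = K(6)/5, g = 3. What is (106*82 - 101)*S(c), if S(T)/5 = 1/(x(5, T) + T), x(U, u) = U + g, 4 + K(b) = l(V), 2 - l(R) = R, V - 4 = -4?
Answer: 214775/38 ≈ 5652.0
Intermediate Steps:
V = 0 (V = 4 - 4 = 0)
l(R) = 2 - R
K(b) = -2 (K(b) = -4 + (2 - 1*0) = -4 + (2 + 0) = -4 + 2 = -2)
x(U, u) = 3 + U (x(U, u) = U + 3 = 3 + U)
c = -⅖ (c = -2/5 = -2*⅕ = -⅖ ≈ -0.40000)
S(T) = 5/(8 + T) (S(T) = 5/((3 + 5) + T) = 5/(8 + T))
(106*82 - 101)*S(c) = (106*82 - 101)*(5/(8 - ⅖)) = (8692 - 101)*(5/(38/5)) = 8591*(5*(5/38)) = 8591*(25/38) = 214775/38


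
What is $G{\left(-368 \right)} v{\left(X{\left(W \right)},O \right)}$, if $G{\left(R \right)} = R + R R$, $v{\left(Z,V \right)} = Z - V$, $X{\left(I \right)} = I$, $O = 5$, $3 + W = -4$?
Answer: $-1620672$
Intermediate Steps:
$W = -7$ ($W = -3 - 4 = -7$)
$G{\left(R \right)} = R + R^{2}$
$G{\left(-368 \right)} v{\left(X{\left(W \right)},O \right)} = - 368 \left(1 - 368\right) \left(-7 - 5\right) = \left(-368\right) \left(-367\right) \left(-7 - 5\right) = 135056 \left(-12\right) = -1620672$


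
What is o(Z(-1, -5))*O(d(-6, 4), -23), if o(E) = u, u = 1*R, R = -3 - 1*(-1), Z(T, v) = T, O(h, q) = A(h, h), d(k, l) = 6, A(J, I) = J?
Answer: -12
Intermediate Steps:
O(h, q) = h
R = -2 (R = -3 + 1 = -2)
u = -2 (u = 1*(-2) = -2)
o(E) = -2
o(Z(-1, -5))*O(d(-6, 4), -23) = -2*6 = -12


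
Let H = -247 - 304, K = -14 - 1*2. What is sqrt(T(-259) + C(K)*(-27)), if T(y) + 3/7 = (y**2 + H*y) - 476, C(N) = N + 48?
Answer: sqrt(10214029)/7 ≈ 456.56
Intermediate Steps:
K = -16 (K = -14 - 2 = -16)
H = -551
C(N) = 48 + N
T(y) = -3335/7 + y**2 - 551*y (T(y) = -3/7 + ((y**2 - 551*y) - 476) = -3/7 + (-476 + y**2 - 551*y) = -3335/7 + y**2 - 551*y)
sqrt(T(-259) + C(K)*(-27)) = sqrt((-3335/7 + (-259)**2 - 551*(-259)) + (48 - 16)*(-27)) = sqrt((-3335/7 + 67081 + 142709) + 32*(-27)) = sqrt(1465195/7 - 864) = sqrt(1459147/7) = sqrt(10214029)/7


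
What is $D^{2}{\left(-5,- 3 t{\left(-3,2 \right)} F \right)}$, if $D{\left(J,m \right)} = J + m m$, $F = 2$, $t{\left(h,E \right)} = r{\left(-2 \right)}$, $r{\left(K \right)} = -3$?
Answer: $101761$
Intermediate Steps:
$t{\left(h,E \right)} = -3$
$D{\left(J,m \right)} = J + m^{2}$
$D^{2}{\left(-5,- 3 t{\left(-3,2 \right)} F \right)} = \left(-5 + \left(\left(-3\right) \left(-3\right) 2\right)^{2}\right)^{2} = \left(-5 + \left(9 \cdot 2\right)^{2}\right)^{2} = \left(-5 + 18^{2}\right)^{2} = \left(-5 + 324\right)^{2} = 319^{2} = 101761$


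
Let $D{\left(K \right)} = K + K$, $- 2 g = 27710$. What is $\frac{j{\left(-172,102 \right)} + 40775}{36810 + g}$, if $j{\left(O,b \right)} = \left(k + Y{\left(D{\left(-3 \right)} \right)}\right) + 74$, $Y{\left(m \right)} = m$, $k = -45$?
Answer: $\frac{40798}{22955} \approx 1.7773$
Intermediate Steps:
$g = -13855$ ($g = \left(- \frac{1}{2}\right) 27710 = -13855$)
$D{\left(K \right)} = 2 K$
$j{\left(O,b \right)} = 23$ ($j{\left(O,b \right)} = \left(-45 + 2 \left(-3\right)\right) + 74 = \left(-45 - 6\right) + 74 = -51 + 74 = 23$)
$\frac{j{\left(-172,102 \right)} + 40775}{36810 + g} = \frac{23 + 40775}{36810 - 13855} = \frac{40798}{22955}$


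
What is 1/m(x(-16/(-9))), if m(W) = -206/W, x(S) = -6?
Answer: 3/103 ≈ 0.029126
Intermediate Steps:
1/m(x(-16/(-9))) = 1/(-206/(-6)) = 1/(-206*(-⅙)) = 1/(103/3) = 3/103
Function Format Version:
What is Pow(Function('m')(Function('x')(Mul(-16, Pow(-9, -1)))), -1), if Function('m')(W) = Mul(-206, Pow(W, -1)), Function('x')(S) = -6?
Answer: Rational(3, 103) ≈ 0.029126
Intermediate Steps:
Pow(Function('m')(Function('x')(Mul(-16, Pow(-9, -1)))), -1) = Pow(Mul(-206, Pow(-6, -1)), -1) = Pow(Mul(-206, Rational(-1, 6)), -1) = Pow(Rational(103, 3), -1) = Rational(3, 103)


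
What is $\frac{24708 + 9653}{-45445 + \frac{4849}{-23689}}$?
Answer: $- \frac{813977729}{1076551454} \approx -0.7561$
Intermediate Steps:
$\frac{24708 + 9653}{-45445 + \frac{4849}{-23689}} = \frac{34361}{-45445 + 4849 \left(- \frac{1}{23689}\right)} = \frac{34361}{-45445 - \frac{4849}{23689}} = \frac{34361}{- \frac{1076551454}{23689}} = 34361 \left(- \frac{23689}{1076551454}\right) = - \frac{813977729}{1076551454}$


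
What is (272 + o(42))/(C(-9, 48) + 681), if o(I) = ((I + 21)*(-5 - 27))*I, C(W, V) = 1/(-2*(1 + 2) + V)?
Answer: -3544800/28603 ≈ -123.93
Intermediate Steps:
C(W, V) = 1/(-6 + V) (C(W, V) = 1/(-2*3 + V) = 1/(-6 + V))
o(I) = I*(-672 - 32*I) (o(I) = ((21 + I)*(-32))*I = (-672 - 32*I)*I = I*(-672 - 32*I))
(272 + o(42))/(C(-9, 48) + 681) = (272 - 32*42*(21 + 42))/(1/(-6 + 48) + 681) = (272 - 32*42*63)/(1/42 + 681) = (272 - 84672)/(1/42 + 681) = -84400/28603/42 = -84400*42/28603 = -3544800/28603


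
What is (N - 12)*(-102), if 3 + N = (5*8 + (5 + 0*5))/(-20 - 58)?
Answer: 20655/13 ≈ 1588.8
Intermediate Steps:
N = -93/26 (N = -3 + (5*8 + (5 + 0*5))/(-20 - 58) = -3 + (40 + (5 + 0))/(-78) = -3 + (40 + 5)*(-1/78) = -3 + 45*(-1/78) = -3 - 15/26 = -93/26 ≈ -3.5769)
(N - 12)*(-102) = (-93/26 - 12)*(-102) = -405/26*(-102) = 20655/13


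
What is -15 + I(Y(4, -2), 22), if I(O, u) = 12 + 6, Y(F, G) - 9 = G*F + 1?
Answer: 3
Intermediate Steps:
Y(F, G) = 10 + F*G (Y(F, G) = 9 + (G*F + 1) = 9 + (F*G + 1) = 9 + (1 + F*G) = 10 + F*G)
I(O, u) = 18
-15 + I(Y(4, -2), 22) = -15 + 18 = 3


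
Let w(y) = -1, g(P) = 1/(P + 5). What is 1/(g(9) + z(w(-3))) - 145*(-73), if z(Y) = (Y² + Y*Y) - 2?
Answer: 10599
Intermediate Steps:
g(P) = 1/(5 + P)
z(Y) = -2 + 2*Y² (z(Y) = (Y² + Y²) - 2 = 2*Y² - 2 = -2 + 2*Y²)
1/(g(9) + z(w(-3))) - 145*(-73) = 1/(1/(5 + 9) + (-2 + 2*(-1)²)) - 145*(-73) = 1/(1/14 + (-2 + 2*1)) + 10585 = 1/(1/14 + (-2 + 2)) + 10585 = 1/(1/14 + 0) + 10585 = 1/(1/14) + 10585 = 14 + 10585 = 10599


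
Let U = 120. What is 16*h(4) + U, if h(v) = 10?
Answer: 280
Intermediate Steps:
16*h(4) + U = 16*10 + 120 = 160 + 120 = 280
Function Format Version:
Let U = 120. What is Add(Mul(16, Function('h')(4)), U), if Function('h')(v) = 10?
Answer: 280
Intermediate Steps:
Add(Mul(16, Function('h')(4)), U) = Add(Mul(16, 10), 120) = Add(160, 120) = 280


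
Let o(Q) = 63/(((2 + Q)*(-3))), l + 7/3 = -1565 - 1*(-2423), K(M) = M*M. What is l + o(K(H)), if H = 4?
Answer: 1709/2 ≈ 854.50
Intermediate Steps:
K(M) = M**2
l = 2567/3 (l = -7/3 + (-1565 - 1*(-2423)) = -7/3 + (-1565 + 2423) = -7/3 + 858 = 2567/3 ≈ 855.67)
o(Q) = 63/(-6 - 3*Q)
l + o(K(H)) = 2567/3 - 21/(2 + 4**2) = 2567/3 - 21/(2 + 16) = 2567/3 - 21/18 = 2567/3 - 21*1/18 = 2567/3 - 7/6 = 1709/2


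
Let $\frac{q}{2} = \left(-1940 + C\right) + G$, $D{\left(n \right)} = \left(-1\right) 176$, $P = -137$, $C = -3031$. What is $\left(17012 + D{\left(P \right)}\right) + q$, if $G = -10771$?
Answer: $-14648$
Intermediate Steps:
$D{\left(n \right)} = -176$
$q = -31484$ ($q = 2 \left(\left(-1940 - 3031\right) - 10771\right) = 2 \left(-4971 - 10771\right) = 2 \left(-15742\right) = -31484$)
$\left(17012 + D{\left(P \right)}\right) + q = \left(17012 - 176\right) - 31484 = 16836 - 31484 = -14648$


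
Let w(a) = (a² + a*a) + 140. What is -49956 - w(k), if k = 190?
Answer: -122296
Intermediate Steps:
w(a) = 140 + 2*a² (w(a) = (a² + a²) + 140 = 2*a² + 140 = 140 + 2*a²)
-49956 - w(k) = -49956 - (140 + 2*190²) = -49956 - (140 + 2*36100) = -49956 - (140 + 72200) = -49956 - 1*72340 = -49956 - 72340 = -122296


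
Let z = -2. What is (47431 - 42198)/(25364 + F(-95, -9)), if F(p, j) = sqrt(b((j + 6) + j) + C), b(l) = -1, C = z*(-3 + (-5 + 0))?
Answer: 132729812/643332481 - 5233*sqrt(15)/643332481 ≈ 0.20628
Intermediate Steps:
C = 16 (C = -2*(-3 + (-5 + 0)) = -2*(-3 - 5) = -2*(-8) = 16)
F(p, j) = sqrt(15) (F(p, j) = sqrt(-1 + 16) = sqrt(15))
(47431 - 42198)/(25364 + F(-95, -9)) = (47431 - 42198)/(25364 + sqrt(15)) = 5233/(25364 + sqrt(15))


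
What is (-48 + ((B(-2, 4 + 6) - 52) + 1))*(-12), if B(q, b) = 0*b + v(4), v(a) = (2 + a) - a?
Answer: 1164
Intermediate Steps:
v(a) = 2
B(q, b) = 2 (B(q, b) = 0*b + 2 = 0 + 2 = 2)
(-48 + ((B(-2, 4 + 6) - 52) + 1))*(-12) = (-48 + ((2 - 52) + 1))*(-12) = (-48 + (-50 + 1))*(-12) = (-48 - 49)*(-12) = -97*(-12) = 1164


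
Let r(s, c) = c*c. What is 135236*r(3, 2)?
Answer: 540944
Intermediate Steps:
r(s, c) = c²
135236*r(3, 2) = 135236*2² = 135236*4 = 540944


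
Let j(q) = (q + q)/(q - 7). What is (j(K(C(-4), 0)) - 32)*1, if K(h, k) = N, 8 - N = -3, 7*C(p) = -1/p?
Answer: -53/2 ≈ -26.500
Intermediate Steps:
C(p) = -1/(7*p) (C(p) = (-1/p)/7 = -1/(7*p))
N = 11 (N = 8 - 1*(-3) = 8 + 3 = 11)
K(h, k) = 11
j(q) = 2*q/(-7 + q) (j(q) = (2*q)/(-7 + q) = 2*q/(-7 + q))
(j(K(C(-4), 0)) - 32)*1 = (2*11/(-7 + 11) - 32)*1 = (2*11/4 - 32)*1 = (2*11*(¼) - 32)*1 = (11/2 - 32)*1 = -53/2*1 = -53/2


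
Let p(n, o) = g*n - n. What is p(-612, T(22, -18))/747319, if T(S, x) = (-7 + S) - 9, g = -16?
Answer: 10404/747319 ≈ 0.013922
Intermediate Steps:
T(S, x) = -16 + S
p(n, o) = -17*n (p(n, o) = -16*n - n = -17*n)
p(-612, T(22, -18))/747319 = -17*(-612)/747319 = 10404*(1/747319) = 10404/747319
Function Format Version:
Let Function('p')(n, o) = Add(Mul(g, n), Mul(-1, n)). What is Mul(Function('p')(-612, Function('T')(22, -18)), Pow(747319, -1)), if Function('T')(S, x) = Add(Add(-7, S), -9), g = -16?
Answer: Rational(10404, 747319) ≈ 0.013922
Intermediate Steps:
Function('T')(S, x) = Add(-16, S)
Function('p')(n, o) = Mul(-17, n) (Function('p')(n, o) = Add(Mul(-16, n), Mul(-1, n)) = Mul(-17, n))
Mul(Function('p')(-612, Function('T')(22, -18)), Pow(747319, -1)) = Mul(Mul(-17, -612), Pow(747319, -1)) = Mul(10404, Rational(1, 747319)) = Rational(10404, 747319)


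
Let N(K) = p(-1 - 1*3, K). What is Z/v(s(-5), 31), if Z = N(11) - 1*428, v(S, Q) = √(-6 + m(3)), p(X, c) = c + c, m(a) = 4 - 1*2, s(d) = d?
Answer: 203*I ≈ 203.0*I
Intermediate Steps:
m(a) = 2 (m(a) = 4 - 2 = 2)
p(X, c) = 2*c
N(K) = 2*K
v(S, Q) = 2*I (v(S, Q) = √(-6 + 2) = √(-4) = 2*I)
Z = -406 (Z = 2*11 - 1*428 = 22 - 428 = -406)
Z/v(s(-5), 31) = -406*(-I/2) = -(-203)*I = 203*I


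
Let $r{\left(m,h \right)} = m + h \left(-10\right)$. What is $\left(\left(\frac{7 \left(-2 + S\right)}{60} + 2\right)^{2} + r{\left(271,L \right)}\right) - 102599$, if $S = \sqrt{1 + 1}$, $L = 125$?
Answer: $- \frac{62144911}{600} + \frac{371 \sqrt{2}}{900} \approx -1.0357 \cdot 10^{5}$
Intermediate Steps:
$r{\left(m,h \right)} = m - 10 h$
$S = \sqrt{2} \approx 1.4142$
$\left(\left(\frac{7 \left(-2 + S\right)}{60} + 2\right)^{2} + r{\left(271,L \right)}\right) - 102599 = \left(\left(\frac{7 \left(-2 + \sqrt{2}\right)}{60} + 2\right)^{2} + \left(271 - 1250\right)\right) - 102599 = \left(\left(\left(-14 + 7 \sqrt{2}\right) \frac{1}{60} + 2\right)^{2} + \left(271 - 1250\right)\right) - 102599 = \left(\left(\left(- \frac{7}{30} + \frac{7 \sqrt{2}}{60}\right) + 2\right)^{2} - 979\right) - 102599 = \left(\left(\frac{53}{30} + \frac{7 \sqrt{2}}{60}\right)^{2} - 979\right) - 102599 = \left(-979 + \left(\frac{53}{30} + \frac{7 \sqrt{2}}{60}\right)^{2}\right) - 102599 = -103578 + \left(\frac{53}{30} + \frac{7 \sqrt{2}}{60}\right)^{2}$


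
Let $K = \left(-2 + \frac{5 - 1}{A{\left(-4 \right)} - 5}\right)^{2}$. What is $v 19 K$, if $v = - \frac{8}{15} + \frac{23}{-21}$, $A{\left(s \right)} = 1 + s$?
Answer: $- \frac{5415}{28} \approx -193.39$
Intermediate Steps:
$K = \frac{25}{4}$ ($K = \left(-2 + \frac{5 - 1}{\left(1 - 4\right) - 5}\right)^{2} = \left(-2 + \frac{4}{-3 - 5}\right)^{2} = \left(-2 + \frac{4}{-8}\right)^{2} = \left(-2 + 4 \left(- \frac{1}{8}\right)\right)^{2} = \left(-2 - \frac{1}{2}\right)^{2} = \left(- \frac{5}{2}\right)^{2} = \frac{25}{4} \approx 6.25$)
$v = - \frac{57}{35}$ ($v = \left(-8\right) \frac{1}{15} + 23 \left(- \frac{1}{21}\right) = - \frac{8}{15} - \frac{23}{21} = - \frac{57}{35} \approx -1.6286$)
$v 19 K = \left(- \frac{57}{35}\right) 19 \cdot \frac{25}{4} = \left(- \frac{1083}{35}\right) \frac{25}{4} = - \frac{5415}{28}$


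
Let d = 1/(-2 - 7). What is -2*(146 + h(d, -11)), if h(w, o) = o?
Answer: -270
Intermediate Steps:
d = -1/9 (d = 1/(-9) = -1/9 ≈ -0.11111)
-2*(146 + h(d, -11)) = -2*(146 - 11) = -2*135 = -270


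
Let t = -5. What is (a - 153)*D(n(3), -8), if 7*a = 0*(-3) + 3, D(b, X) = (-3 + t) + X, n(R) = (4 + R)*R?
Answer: 17088/7 ≈ 2441.1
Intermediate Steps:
n(R) = R*(4 + R)
D(b, X) = -8 + X (D(b, X) = (-3 - 5) + X = -8 + X)
a = 3/7 (a = (0*(-3) + 3)/7 = (0 + 3)/7 = (⅐)*3 = 3/7 ≈ 0.42857)
(a - 153)*D(n(3), -8) = (3/7 - 153)*(-8 - 8) = -1068/7*(-16) = 17088/7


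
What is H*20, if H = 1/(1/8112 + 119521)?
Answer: 162240/969554353 ≈ 0.00016733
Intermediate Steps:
H = 8112/969554353 (H = 1/(1/8112 + 119521) = 1/(969554353/8112) = 8112/969554353 ≈ 8.3667e-6)
H*20 = (8112/969554353)*20 = 162240/969554353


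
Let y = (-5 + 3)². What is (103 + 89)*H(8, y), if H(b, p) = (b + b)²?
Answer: 49152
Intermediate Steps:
y = 4 (y = (-2)² = 4)
H(b, p) = 4*b² (H(b, p) = (2*b)² = 4*b²)
(103 + 89)*H(8, y) = (103 + 89)*(4*8²) = 192*(4*64) = 192*256 = 49152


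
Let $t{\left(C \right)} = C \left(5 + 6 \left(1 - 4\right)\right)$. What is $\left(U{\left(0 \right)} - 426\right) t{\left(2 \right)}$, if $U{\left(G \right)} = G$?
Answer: $11076$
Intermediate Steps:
$t{\left(C \right)} = - 13 C$ ($t{\left(C \right)} = C \left(5 + 6 \left(-3\right)\right) = C \left(5 - 18\right) = C \left(-13\right) = - 13 C$)
$\left(U{\left(0 \right)} - 426\right) t{\left(2 \right)} = \left(0 - 426\right) \left(\left(-13\right) 2\right) = \left(-426\right) \left(-26\right) = 11076$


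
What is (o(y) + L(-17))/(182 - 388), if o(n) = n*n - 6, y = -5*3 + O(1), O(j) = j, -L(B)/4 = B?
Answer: -129/103 ≈ -1.2524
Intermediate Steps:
L(B) = -4*B
y = -14 (y = -5*3 + 1 = -15 + 1 = -14)
o(n) = -6 + n² (o(n) = n² - 6 = -6 + n²)
(o(y) + L(-17))/(182 - 388) = ((-6 + (-14)²) - 4*(-17))/(182 - 388) = ((-6 + 196) + 68)/(-206) = (190 + 68)*(-1/206) = 258*(-1/206) = -129/103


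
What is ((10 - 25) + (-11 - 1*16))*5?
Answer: -210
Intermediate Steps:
((10 - 25) + (-11 - 1*16))*5 = (-15 + (-11 - 16))*5 = (-15 - 27)*5 = -42*5 = -210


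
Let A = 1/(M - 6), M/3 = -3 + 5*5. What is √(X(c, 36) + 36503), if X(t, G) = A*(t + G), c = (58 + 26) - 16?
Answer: √8213565/15 ≈ 191.06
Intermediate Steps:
M = 66 (M = 3*(-3 + 5*5) = 3*(-3 + 25) = 3*22 = 66)
A = 1/60 (A = 1/(66 - 6) = 1/60 ≈ 0.016667)
c = 68 (c = 84 - 16 = 68)
X(t, G) = G/60 + t/60 (X(t, G) = (t + G)/60 = (G + t)/60 = G/60 + t/60)
√(X(c, 36) + 36503) = √(((1/60)*36 + (1/60)*68) + 36503) = √((⅗ + 17/15) + 36503) = √(26/15 + 36503) = √(547571/15) = √8213565/15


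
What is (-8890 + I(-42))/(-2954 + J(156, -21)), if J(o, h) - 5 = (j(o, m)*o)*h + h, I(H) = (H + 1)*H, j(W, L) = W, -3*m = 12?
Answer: 3584/257013 ≈ 0.013945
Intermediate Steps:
m = -4 (m = -⅓*12 = -4)
I(H) = H*(1 + H) (I(H) = (1 + H)*H = H*(1 + H))
J(o, h) = 5 + h + h*o² (J(o, h) = 5 + ((o*o)*h + h) = 5 + (o²*h + h) = 5 + (h*o² + h) = 5 + (h + h*o²) = 5 + h + h*o²)
(-8890 + I(-42))/(-2954 + J(156, -21)) = (-8890 - 42*(1 - 42))/(-2954 + (5 - 21 - 21*156²)) = (-8890 - 42*(-41))/(-2954 + (5 - 21 - 21*24336)) = (-8890 + 1722)/(-2954 + (5 - 21 - 511056)) = -7168/(-2954 - 511072) = -7168/(-514026) = -7168*(-1/514026) = 3584/257013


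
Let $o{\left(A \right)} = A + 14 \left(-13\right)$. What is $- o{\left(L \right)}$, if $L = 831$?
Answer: $-649$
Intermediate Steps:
$o{\left(A \right)} = -182 + A$ ($o{\left(A \right)} = A - 182 = -182 + A$)
$- o{\left(L \right)} = - (-182 + 831) = \left(-1\right) 649 = -649$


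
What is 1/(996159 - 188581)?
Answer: 1/807578 ≈ 1.2383e-6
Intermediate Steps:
1/(996159 - 188581) = 1/807578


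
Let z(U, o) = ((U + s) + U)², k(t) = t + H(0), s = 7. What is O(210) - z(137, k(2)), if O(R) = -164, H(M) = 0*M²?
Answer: -79125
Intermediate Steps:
H(M) = 0
k(t) = t (k(t) = t + 0 = t)
z(U, o) = (7 + 2*U)² (z(U, o) = ((U + 7) + U)² = ((7 + U) + U)² = (7 + 2*U)²)
O(210) - z(137, k(2)) = -164 - (7 + 2*137)² = -164 - (7 + 274)² = -164 - 1*281² = -164 - 1*78961 = -164 - 78961 = -79125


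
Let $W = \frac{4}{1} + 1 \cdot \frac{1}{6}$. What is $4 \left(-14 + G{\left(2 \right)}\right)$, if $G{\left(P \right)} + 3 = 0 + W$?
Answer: $- \frac{154}{3} \approx -51.333$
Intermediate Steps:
$W = \frac{25}{6}$ ($W = 4 \cdot 1 + 1 \cdot \frac{1}{6} = 4 + \frac{1}{6} = \frac{25}{6} \approx 4.1667$)
$G{\left(P \right)} = \frac{7}{6}$ ($G{\left(P \right)} = -3 + \left(0 + \frac{25}{6}\right) = -3 + \frac{25}{6} = \frac{7}{6}$)
$4 \left(-14 + G{\left(2 \right)}\right) = 4 \left(-14 + \frac{7}{6}\right) = 4 \left(- \frac{77}{6}\right) = - \frac{154}{3}$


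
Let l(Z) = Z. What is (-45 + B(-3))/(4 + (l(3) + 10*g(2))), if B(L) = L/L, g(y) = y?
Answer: -44/27 ≈ -1.6296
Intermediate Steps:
B(L) = 1
(-45 + B(-3))/(4 + (l(3) + 10*g(2))) = (-45 + 1)/(4 + (3 + 10*2)) = -44/(4 + (3 + 20)) = -44/(4 + 23) = -44/27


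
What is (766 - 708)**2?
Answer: 3364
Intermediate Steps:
(766 - 708)**2 = 58**2 = 3364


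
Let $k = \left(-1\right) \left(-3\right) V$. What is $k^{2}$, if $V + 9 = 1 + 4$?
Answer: $144$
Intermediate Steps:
$V = -4$ ($V = -9 + \left(1 + 4\right) = -9 + 5 = -4$)
$k = -12$ ($k = \left(-1\right) \left(-3\right) \left(-4\right) = 3 \left(-4\right) = -12$)
$k^{2} = \left(-12\right)^{2} = 144$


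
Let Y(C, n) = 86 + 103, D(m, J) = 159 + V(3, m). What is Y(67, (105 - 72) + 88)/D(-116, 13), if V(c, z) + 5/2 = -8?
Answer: 14/11 ≈ 1.2727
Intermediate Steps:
V(c, z) = -21/2 (V(c, z) = -5/2 - 8 = -21/2)
D(m, J) = 297/2 (D(m, J) = 159 - 21/2 = 297/2)
Y(C, n) = 189
Y(67, (105 - 72) + 88)/D(-116, 13) = 189/(297/2) = 189*(2/297) = 14/11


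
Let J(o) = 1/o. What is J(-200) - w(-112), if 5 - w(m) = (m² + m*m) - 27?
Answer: 5011199/200 ≈ 25056.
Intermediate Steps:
w(m) = 32 - 2*m² (w(m) = 5 - ((m² + m*m) - 27) = 5 - ((m² + m²) - 27) = 5 - (2*m² - 27) = 5 - (-27 + 2*m²) = 5 + (27 - 2*m²) = 32 - 2*m²)
J(-200) - w(-112) = 1/(-200) - (32 - 2*(-112)²) = -1/200 - (32 - 2*12544) = -1/200 - (32 - 25088) = -1/200 - 1*(-25056) = -1/200 + 25056 = 5011199/200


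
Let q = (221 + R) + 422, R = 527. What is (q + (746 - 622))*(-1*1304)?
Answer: -1687376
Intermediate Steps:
q = 1170 (q = (221 + 527) + 422 = 748 + 422 = 1170)
(q + (746 - 622))*(-1*1304) = (1170 + (746 - 622))*(-1*1304) = (1170 + 124)*(-1304) = 1294*(-1304) = -1687376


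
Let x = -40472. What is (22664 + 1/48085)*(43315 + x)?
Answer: 3098296967763/48085 ≈ 6.4434e+7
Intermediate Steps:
(22664 + 1/48085)*(43315 + x) = (22664 + 1/48085)*(43315 - 40472) = (22664 + 1/48085)*2843 = (1089798441/48085)*2843 = 3098296967763/48085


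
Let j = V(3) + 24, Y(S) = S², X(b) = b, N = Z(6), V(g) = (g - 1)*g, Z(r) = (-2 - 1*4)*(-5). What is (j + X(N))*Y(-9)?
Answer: 4860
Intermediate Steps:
Z(r) = 30 (Z(r) = (-2 - 4)*(-5) = -6*(-5) = 30)
V(g) = g*(-1 + g) (V(g) = (-1 + g)*g = g*(-1 + g))
N = 30
j = 30 (j = 3*(-1 + 3) + 24 = 3*2 + 24 = 6 + 24 = 30)
(j + X(N))*Y(-9) = (30 + 30)*(-9)² = 60*81 = 4860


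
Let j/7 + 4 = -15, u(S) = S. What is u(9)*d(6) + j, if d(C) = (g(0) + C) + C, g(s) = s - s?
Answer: -25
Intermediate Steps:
g(s) = 0
j = -133 (j = -28 + 7*(-15) = -28 - 105 = -133)
d(C) = 2*C (d(C) = (0 + C) + C = C + C = 2*C)
u(9)*d(6) + j = 9*(2*6) - 133 = 9*12 - 133 = 108 - 133 = -25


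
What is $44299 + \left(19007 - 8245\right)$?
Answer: $55061$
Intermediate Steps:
$44299 + \left(19007 - 8245\right) = 44299 + 10762 = 55061$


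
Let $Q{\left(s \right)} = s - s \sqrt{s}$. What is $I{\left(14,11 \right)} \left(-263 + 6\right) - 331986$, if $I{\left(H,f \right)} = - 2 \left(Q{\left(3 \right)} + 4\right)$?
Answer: $-328388 - 1542 \sqrt{3} \approx -3.3106 \cdot 10^{5}$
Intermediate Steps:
$Q{\left(s \right)} = s - s^{\frac{3}{2}}$
$I{\left(H,f \right)} = -14 + 6 \sqrt{3}$ ($I{\left(H,f \right)} = - 2 \left(\left(3 - 3^{\frac{3}{2}}\right) + 4\right) = - 2 \left(\left(3 - 3 \sqrt{3}\right) + 4\right) = - 2 \left(7 - 3 \sqrt{3}\right) = -14 + 6 \sqrt{3}$)
$I{\left(14,11 \right)} \left(-263 + 6\right) - 331986 = \left(-14 + 6 \sqrt{3}\right) \left(-263 + 6\right) - 331986 = \left(-14 + 6 \sqrt{3}\right) \left(-257\right) - 331986 = \left(3598 - 1542 \sqrt{3}\right) - 331986 = -328388 - 1542 \sqrt{3}$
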